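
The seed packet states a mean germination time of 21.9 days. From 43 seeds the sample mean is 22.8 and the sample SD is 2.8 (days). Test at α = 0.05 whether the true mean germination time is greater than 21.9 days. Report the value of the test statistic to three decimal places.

H0: μ = 21.9; H1: μ > 21.9 (one-sample t-test, right-tailed).
t = (x̄ − μ₀)/(s/√n) = (22.8 − 21.9)/(2.8/√43) = 2.108
df = n − 1 = 42
p-value = P(T ≥ 2.108) ≈ 0.021
Since p ≈ 0.021 < α = 0.05, reject H0; the evidence is statistically significant.

2.108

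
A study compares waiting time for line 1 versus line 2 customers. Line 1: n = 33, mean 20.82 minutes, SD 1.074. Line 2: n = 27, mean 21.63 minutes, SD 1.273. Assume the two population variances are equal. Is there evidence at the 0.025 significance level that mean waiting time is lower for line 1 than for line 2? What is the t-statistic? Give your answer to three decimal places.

Let group 1 = line 1, group 2 = line 2. H0: μ_1 = μ_2; H1: μ_1 < μ_2 (two-sample pooled-variance t-test, left-tailed).
s_p² = [(33−1)·1.074² + (27−1)·1.273²]/(33+27−2) = 1.36284
t = (20.82 − 21.63)/√[1.36284·(1/33 + 1/27)] = -2.674
df = n₁ + n₂ − 2 = 58
p-value = P(T ≤ -2.674) ≈ 0.005
Since p ≈ 0.005 < α = 0.025, reject H0; the data support H1.

-2.674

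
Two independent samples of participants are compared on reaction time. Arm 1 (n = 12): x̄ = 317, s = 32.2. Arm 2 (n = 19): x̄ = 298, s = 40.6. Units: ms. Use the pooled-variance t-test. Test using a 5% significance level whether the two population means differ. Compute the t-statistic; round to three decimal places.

Let group 1 = arm 1, group 2 = arm 2. H0: μ_1 = μ_2; H1: μ_1 ≠ μ_2 (two-sample pooled-variance t-test, two-sided).
s_p² = [(12−1)·32.2² + (19−1)·40.6²]/(12+19−2) = 1416.4
t = (317 − 298)/√[1416.4·(1/12 + 1/19)] = 1.369
df = n₁ + n₂ − 2 = 29
Two-sided p-value ≈ 0.181
Since p ≈ 0.181 > α = 0.05, fail to reject H0; the evidence is not statistically significant.

1.369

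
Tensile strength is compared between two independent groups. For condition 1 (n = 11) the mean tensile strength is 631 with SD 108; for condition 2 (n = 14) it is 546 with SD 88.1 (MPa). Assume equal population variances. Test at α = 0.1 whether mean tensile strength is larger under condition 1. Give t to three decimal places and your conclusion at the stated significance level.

Let group 1 = condition 1, group 2 = condition 2. H0: μ_1 = μ_2; H1: μ_1 > μ_2 (two-sample pooled-variance t-test, right-tailed).
s_p² = [(11−1)·108² + (14−1)·88.1²]/(11+14−2) = 9458.3
t = (631 − 546)/√[9458.3·(1/11 + 1/14)] = 2.169
df = n₁ + n₂ − 2 = 23
p-value = P(T ≥ 2.169) ≈ 0.020
Since p ≈ 0.020 < α = 0.1, reject H0; the evidence is statistically significant.

t = 2.169; reject H0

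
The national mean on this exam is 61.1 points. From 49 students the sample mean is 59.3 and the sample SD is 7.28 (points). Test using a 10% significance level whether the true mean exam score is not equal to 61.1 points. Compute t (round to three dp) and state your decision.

H0: μ = 61.1; H1: μ ≠ 61.1 (one-sample t-test, two-sided).
t = (x̄ − μ₀)/(s/√n) = (59.3 − 61.1)/(7.28/√49) = -1.731
df = n − 1 = 48
Two-sided p-value ≈ 0.0899
Since p ≈ 0.0899 < α = 0.1, reject H0; the evidence is statistically significant.

t = -1.731; reject H0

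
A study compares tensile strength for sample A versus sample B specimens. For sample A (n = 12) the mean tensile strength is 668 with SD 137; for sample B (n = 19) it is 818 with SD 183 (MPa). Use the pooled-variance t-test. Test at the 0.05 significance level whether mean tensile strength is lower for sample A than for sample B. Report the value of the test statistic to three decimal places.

-2.435

Let group 1 = sample A, group 2 = sample B. H0: μ_1 = μ_2; H1: μ_1 < μ_2 (two-sample pooled-variance t-test, left-tailed).
s_p² = [(12−1)·137² + (19−1)·183²]/(12+19−2) = 27905.6
t = (668 − 818)/√[27905.6·(1/12 + 1/19)] = -2.435
df = n₁ + n₂ − 2 = 29
p-value = P(T ≤ -2.435) ≈ 0.011
Since p ≈ 0.011 < α = 0.05, reject H0; the data support H1.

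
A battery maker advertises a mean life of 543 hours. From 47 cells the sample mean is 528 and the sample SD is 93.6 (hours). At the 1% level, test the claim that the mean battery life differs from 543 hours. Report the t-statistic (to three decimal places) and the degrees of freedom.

t = -1.099, df = 46

H0: μ = 543; H1: μ ≠ 543 (one-sample t-test, two-sided).
t = (x̄ − μ₀)/(s/√n) = (528 − 543)/(93.6/√47) = -1.099
df = n − 1 = 46
Two-sided p-value ≈ 0.2776
Since p ≈ 0.2776 > α = 0.01, fail to reject H0; the data do not provide sufficient evidence against H0.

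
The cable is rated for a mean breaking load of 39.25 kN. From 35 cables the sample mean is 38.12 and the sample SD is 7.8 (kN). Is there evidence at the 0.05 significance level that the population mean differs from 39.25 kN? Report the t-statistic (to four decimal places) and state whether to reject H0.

t = -0.8571; fail to reject H0

H0: μ = 39.25; H1: μ ≠ 39.25 (one-sample t-test, two-sided).
t = (x̄ − μ₀)/(s/√n) = (38.12 − 39.25)/(7.8/√35) = -0.8571
df = n − 1 = 34
Two-sided p-value ≈ 0.3974
Since p ≈ 0.3974 > α = 0.05, fail to reject H0; the evidence is not statistically significant.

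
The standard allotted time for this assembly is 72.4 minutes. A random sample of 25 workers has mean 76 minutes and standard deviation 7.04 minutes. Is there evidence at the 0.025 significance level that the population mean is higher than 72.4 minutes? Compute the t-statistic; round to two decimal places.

2.56

H0: μ = 72.4; H1: μ > 72.4 (one-sample t-test, right-tailed).
t = (x̄ − μ₀)/(s/√n) = (76 − 72.4)/(7.04/√25) = 2.56
df = n − 1 = 24
p-value = P(T ≥ 2.56) ≈ 0.009
Since p ≈ 0.009 < α = 0.025, reject H0; the evidence is statistically significant.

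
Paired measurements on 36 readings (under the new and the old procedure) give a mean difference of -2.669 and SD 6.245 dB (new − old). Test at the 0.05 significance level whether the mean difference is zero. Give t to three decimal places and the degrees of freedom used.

t = -2.564, df = 35

H0: μ_d = 0; H1: μ_d ≠ 0 (paired t-test on the differences, two-sided).
t = d̄/(s_d/√n) = -2.669/(6.245/√36) = -2.564
df = n − 1 = 35
Two-sided p-value ≈ 0.0148
Since p ≈ 0.0148 < α = 0.05, reject H0; the evidence is statistically significant.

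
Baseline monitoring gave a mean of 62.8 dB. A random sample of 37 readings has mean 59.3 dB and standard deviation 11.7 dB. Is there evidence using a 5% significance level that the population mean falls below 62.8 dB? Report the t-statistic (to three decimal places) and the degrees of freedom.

t = -1.820, df = 36

H0: μ = 62.8; H1: μ < 62.8 (one-sample t-test, left-tailed).
t = (x̄ − μ₀)/(s/√n) = (59.3 − 62.8)/(11.7/√37) = -1.820
df = n − 1 = 36
p-value = P(T ≤ -1.820) ≈ 0.039
Since p ≈ 0.039 < α = 0.05, reject H0; the evidence is statistically significant.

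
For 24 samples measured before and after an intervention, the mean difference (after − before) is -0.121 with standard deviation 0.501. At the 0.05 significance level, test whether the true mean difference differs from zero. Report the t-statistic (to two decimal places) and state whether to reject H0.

t = -1.18; fail to reject H0

H0: μ_d = 0; H1: μ_d ≠ 0 (paired t-test on the differences, two-sided).
t = d̄/(s_d/√n) = -0.121/(0.501/√24) = -1.18
df = n − 1 = 23
Two-sided p-value ≈ 0.249
Since p ≈ 0.249 > α = 0.05, fail to reject H0; the evidence is not statistically significant.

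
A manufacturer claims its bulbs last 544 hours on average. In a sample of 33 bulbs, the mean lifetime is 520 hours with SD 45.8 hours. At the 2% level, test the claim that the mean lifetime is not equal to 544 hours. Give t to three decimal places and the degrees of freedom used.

t = -3.010, df = 32

H0: μ = 544; H1: μ ≠ 544 (one-sample t-test, two-sided).
t = (x̄ − μ₀)/(s/√n) = (520 − 544)/(45.8/√33) = -3.010
df = n − 1 = 32
Two-sided p-value ≈ 0.0051
Since p ≈ 0.0051 < α = 0.02, reject H0; the evidence is statistically significant.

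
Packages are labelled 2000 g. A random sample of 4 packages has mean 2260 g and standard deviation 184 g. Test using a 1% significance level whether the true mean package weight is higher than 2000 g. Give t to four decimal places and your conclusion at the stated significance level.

t = 2.8261; fail to reject H0

H0: μ = 2000; H1: μ > 2000 (one-sample t-test, right-tailed).
t = (x̄ − μ₀)/(s/√n) = (2260 − 2000)/(184/√4) = 2.8261
df = n − 1 = 3
p-value = P(T ≥ 2.8261) ≈ 0.0332
Since p ≈ 0.0332 > α = 0.01, fail to reject H0; the evidence is not statistically significant.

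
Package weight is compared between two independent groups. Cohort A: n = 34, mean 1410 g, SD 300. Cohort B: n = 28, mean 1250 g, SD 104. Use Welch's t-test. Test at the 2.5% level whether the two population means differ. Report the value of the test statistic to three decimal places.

2.905

Let group 1 = cohort A, group 2 = cohort B. H0: μ_1 = μ_2; H1: μ_1 ≠ μ_2 (Welch's two-sample t-test, two-sided).
t = (x̄_1 − x̄_2)/√(s_1²/n_1 + s_2²/n_2) = (1410 − 1250)/√(300²/34 + 104²/28) = 2.905
Welch–Satterthwaite df ≈ 42.23
Two-sided p-value ≈ 0.0058
Since p ≈ 0.0058 < α = 0.025, reject H0; the evidence is statistically significant.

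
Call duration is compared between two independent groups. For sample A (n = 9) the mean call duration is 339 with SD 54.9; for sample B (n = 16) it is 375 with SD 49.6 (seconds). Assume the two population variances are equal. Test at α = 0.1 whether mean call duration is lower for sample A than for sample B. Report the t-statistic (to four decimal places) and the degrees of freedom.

Let group 1 = sample A, group 2 = sample B. H0: μ_1 = μ_2; H1: μ_1 < μ_2 (two-sample pooled-variance t-test, left-tailed).
s_p² = [(9−1)·54.9² + (16−1)·49.6²]/(9+16−2) = 2652.8
t = (339 − 375)/√[2652.8·(1/9 + 1/16)] = -1.6775
df = n₁ + n₂ − 2 = 23
p-value = P(T ≤ -1.6775) ≈ 0.0535
Since p ≈ 0.0535 < α = 0.1, reject H0; the data support H1.

t = -1.6775, df = 23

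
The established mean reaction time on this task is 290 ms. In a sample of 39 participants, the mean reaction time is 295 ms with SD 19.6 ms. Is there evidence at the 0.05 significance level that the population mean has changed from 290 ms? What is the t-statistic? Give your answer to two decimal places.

1.59

H0: μ = 290; H1: μ ≠ 290 (one-sample t-test, two-sided).
t = (x̄ − μ₀)/(s/√n) = (295 − 290)/(19.6/√39) = 1.59
df = n − 1 = 38
Two-sided p-value ≈ 0.1194
Since p ≈ 0.1194 > α = 0.05, fail to reject H0; the evidence is not statistically significant.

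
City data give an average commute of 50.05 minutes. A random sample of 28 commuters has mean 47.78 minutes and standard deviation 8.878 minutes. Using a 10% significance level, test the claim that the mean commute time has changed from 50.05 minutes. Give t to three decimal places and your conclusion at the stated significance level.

t = -1.353; fail to reject H0

H0: μ = 50.05; H1: μ ≠ 50.05 (one-sample t-test, two-sided).
t = (x̄ − μ₀)/(s/√n) = (47.78 − 50.05)/(8.878/√28) = -1.353
df = n − 1 = 27
Two-sided p-value ≈ 0.1873
Since p ≈ 0.1873 > α = 0.1, fail to reject H0; the evidence is not statistically significant.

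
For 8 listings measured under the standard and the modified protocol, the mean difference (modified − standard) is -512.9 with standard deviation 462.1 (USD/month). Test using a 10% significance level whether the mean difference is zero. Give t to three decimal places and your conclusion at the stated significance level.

t = -3.139; reject H0

H0: μ_d = 0; H1: μ_d ≠ 0 (paired t-test on the differences, two-sided).
t = d̄/(s_d/√n) = -512.9/(462.1/√8) = -3.139
df = n − 1 = 7
Two-sided p-value ≈ 0.0164
Since p ≈ 0.0164 < α = 0.1, reject H0; the data support H1.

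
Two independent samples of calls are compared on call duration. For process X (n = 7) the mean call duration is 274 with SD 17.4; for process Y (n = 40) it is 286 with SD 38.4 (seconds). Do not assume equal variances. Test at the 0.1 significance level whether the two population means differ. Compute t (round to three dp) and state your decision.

Let group 1 = process X, group 2 = process Y. H0: μ_1 = μ_2; H1: μ_1 ≠ μ_2 (Welch's two-sample t-test, two-sided).
t = (x̄_1 − x̄_2)/√(s_1²/n_1 + s_2²/n_2) = (274 − 286)/√(17.4²/7 + 38.4²/40) = -1.341
Welch–Satterthwaite df ≈ 18.52
Two-sided p-value ≈ 0.196
Since p ≈ 0.196 > α = 0.1, fail to reject H0; the data do not provide sufficient evidence against H0.

t = -1.341; fail to reject H0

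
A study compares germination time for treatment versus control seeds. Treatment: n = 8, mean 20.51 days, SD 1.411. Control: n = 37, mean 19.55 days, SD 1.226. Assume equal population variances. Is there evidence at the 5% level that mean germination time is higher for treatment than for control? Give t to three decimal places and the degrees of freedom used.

t = 1.957, df = 43

Let group 1 = treatment, group 2 = control. H0: μ_1 = μ_2; H1: μ_1 > μ_2 (two-sample pooled-variance t-test, right-tailed).
s_p² = [(8−1)·1.411² + (37−1)·1.226²]/(8+37−2) = 1.58249
t = (20.51 − 19.55)/√[1.58249·(1/8 + 1/37)] = 1.957
df = n₁ + n₂ − 2 = 43
p-value = P(T ≥ 1.957) ≈ 0.0284
Since p ≈ 0.0284 < α = 0.05, reject H0; the evidence is statistically significant.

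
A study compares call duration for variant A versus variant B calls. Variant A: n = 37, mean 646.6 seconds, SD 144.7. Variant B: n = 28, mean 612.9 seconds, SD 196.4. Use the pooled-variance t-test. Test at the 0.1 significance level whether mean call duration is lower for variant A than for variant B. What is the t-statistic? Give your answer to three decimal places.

0.797

Let group 1 = variant A, group 2 = variant B. H0: μ_1 = μ_2; H1: μ_1 < μ_2 (two-sample pooled-variance t-test, left-tailed).
s_p² = [(37−1)·144.7² + (28−1)·196.4²]/(37+28−2) = 28495.9
t = (646.6 − 612.9)/√[28495.9·(1/37 + 1/28)] = 0.797
df = n₁ + n₂ − 2 = 63
p-value = P(T ≤ 0.797) ≈ 0.786
Since p ≈ 0.786 > α = 0.1, fail to reject H0; the evidence is not statistically significant.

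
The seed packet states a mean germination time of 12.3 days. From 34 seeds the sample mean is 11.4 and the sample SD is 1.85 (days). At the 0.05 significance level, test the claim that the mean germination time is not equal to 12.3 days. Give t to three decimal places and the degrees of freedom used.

t = -2.837, df = 33

H0: μ = 12.3; H1: μ ≠ 12.3 (one-sample t-test, two-sided).
t = (x̄ − μ₀)/(s/√n) = (11.4 − 12.3)/(1.85/√34) = -2.837
df = n − 1 = 33
Two-sided p-value ≈ 0.008
Since p ≈ 0.008 < α = 0.05, reject H0; the data support H1.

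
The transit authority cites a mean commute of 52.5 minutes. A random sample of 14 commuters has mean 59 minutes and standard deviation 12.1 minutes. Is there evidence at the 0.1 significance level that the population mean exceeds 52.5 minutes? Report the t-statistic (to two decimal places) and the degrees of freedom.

t = 2.01, df = 13

H0: μ = 52.5; H1: μ > 52.5 (one-sample t-test, right-tailed).
t = (x̄ − μ₀)/(s/√n) = (59 − 52.5)/(12.1/√14) = 2.01
df = n − 1 = 13
p-value = P(T ≥ 2.01) ≈ 0.033
Since p ≈ 0.033 < α = 0.1, reject H0; the evidence is statistically significant.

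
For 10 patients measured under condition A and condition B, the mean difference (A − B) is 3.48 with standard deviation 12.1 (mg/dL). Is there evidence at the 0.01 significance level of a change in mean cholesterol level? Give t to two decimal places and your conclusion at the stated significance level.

t = 0.91; fail to reject H0

H0: μ_d = 0; H1: μ_d ≠ 0 (paired t-test on the differences, two-sided).
t = d̄/(s_d/√n) = 3.48/(12.1/√10) = 0.91
df = n − 1 = 9
Two-sided p-value ≈ 0.387
Since p ≈ 0.387 > α = 0.01, fail to reject H0; the evidence is not statistically significant.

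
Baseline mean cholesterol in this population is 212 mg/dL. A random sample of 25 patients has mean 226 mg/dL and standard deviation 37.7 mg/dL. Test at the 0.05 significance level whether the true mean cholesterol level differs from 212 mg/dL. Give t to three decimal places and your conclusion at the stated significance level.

H0: μ = 212; H1: μ ≠ 212 (one-sample t-test, two-sided).
t = (x̄ − μ₀)/(s/√n) = (226 − 212)/(37.7/√25) = 1.857
df = n − 1 = 24
Two-sided p-value ≈ 0.076
Since p ≈ 0.076 > α = 0.05, fail to reject H0; the evidence is not statistically significant.

t = 1.857; fail to reject H0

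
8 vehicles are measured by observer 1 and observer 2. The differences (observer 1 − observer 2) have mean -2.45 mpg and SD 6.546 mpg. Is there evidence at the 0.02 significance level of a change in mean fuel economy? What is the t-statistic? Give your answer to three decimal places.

-1.059

H0: μ_d = 0; H1: μ_d ≠ 0 (paired t-test on the differences, two-sided).
t = d̄/(s_d/√n) = -2.45/(6.546/√8) = -1.059
df = n − 1 = 7
Two-sided p-value ≈ 0.325
Since p ≈ 0.325 > α = 0.02, fail to reject H0; the evidence is not statistically significant.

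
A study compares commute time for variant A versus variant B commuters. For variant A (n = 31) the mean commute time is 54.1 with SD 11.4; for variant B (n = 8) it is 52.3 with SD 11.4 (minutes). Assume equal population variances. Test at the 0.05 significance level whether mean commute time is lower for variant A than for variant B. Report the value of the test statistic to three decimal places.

Let group 1 = variant A, group 2 = variant B. H0: μ_1 = μ_2; H1: μ_1 < μ_2 (two-sample pooled-variance t-test, left-tailed).
s_p² = [(31−1)·11.4² + (8−1)·11.4²]/(31+8−2) = 129.96
t = (54.1 − 52.3)/√[129.96·(1/31 + 1/8)] = 0.398
df = n₁ + n₂ − 2 = 37
p-value = P(T ≤ 0.398) ≈ 0.6536
Since p ≈ 0.6536 > α = 0.05, fail to reject H0; the data do not provide sufficient evidence against H0.

0.398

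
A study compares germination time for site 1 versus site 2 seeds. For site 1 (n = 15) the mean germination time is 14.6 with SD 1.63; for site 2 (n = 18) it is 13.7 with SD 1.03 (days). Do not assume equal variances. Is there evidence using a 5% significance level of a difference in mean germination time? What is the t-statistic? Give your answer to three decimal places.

Let group 1 = site 1, group 2 = site 2. H0: μ_1 = μ_2; H1: μ_1 ≠ μ_2 (Welch's two-sample t-test, two-sided).
t = (x̄_1 − x̄_2)/√(s_1²/n_1 + s_2²/n_2) = (14.6 − 13.7)/√(1.63²/15 + 1.03²/18) = 1.852
Welch–Satterthwaite df ≈ 22.79
Two-sided p-value ≈ 0.077
Since p ≈ 0.077 > α = 0.05, fail to reject H0; the evidence is not statistically significant.

1.852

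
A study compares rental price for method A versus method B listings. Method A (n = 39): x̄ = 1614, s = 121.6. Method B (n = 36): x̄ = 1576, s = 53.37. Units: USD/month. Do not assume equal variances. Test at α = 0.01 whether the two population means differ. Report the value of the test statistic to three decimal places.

Let group 1 = method A, group 2 = method B. H0: μ_1 = μ_2; H1: μ_1 ≠ μ_2 (Welch's two-sample t-test, two-sided).
t = (x̄_1 − x̄_2)/√(s_1²/n_1 + s_2²/n_2) = (1614 − 1576)/√(121.6²/39 + 53.37²/36) = 1.775
Welch–Satterthwaite df ≈ 53.01
Two-sided p-value ≈ 0.0816
Since p ≈ 0.0816 > α = 0.01, fail to reject H0; the evidence is not statistically significant.

1.775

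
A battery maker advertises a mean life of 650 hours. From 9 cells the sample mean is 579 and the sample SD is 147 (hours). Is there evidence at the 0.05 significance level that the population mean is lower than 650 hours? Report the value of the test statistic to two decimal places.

-1.45

H0: μ = 650; H1: μ < 650 (one-sample t-test, left-tailed).
t = (x̄ − μ₀)/(s/√n) = (579 − 650)/(147/√9) = -1.45
df = n − 1 = 8
p-value = P(T ≤ -1.45) ≈ 0.0927
Since p ≈ 0.0927 > α = 0.05, fail to reject H0; the evidence is not statistically significant.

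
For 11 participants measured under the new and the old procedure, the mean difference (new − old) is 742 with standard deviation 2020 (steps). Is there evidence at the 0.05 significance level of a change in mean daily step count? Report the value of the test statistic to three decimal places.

H0: μ_d = 0; H1: μ_d ≠ 0 (paired t-test on the differences, two-sided).
t = d̄/(s_d/√n) = 742/(2020/√11) = 1.218
df = n − 1 = 10
Two-sided p-value ≈ 0.2511
Since p ≈ 0.2511 > α = 0.05, fail to reject H0; the data do not provide sufficient evidence against H0.

1.218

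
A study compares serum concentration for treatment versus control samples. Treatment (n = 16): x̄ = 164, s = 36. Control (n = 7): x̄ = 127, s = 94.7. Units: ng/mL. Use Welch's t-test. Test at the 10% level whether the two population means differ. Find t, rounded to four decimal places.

1.0025

Let group 1 = treatment, group 2 = control. H0: μ_1 = μ_2; H1: μ_1 ≠ μ_2 (Welch's two-sample t-test, two-sided).
t = (x̄_1 − x̄_2)/√(s_1²/n_1 + s_2²/n_2) = (164 − 127)/√(36²/16 + 94.7²/7) = 1.0025
Welch–Satterthwaite df ≈ 6.77
Two-sided p-value ≈ 0.351
Since p ≈ 0.351 > α = 0.1, fail to reject H0; the evidence is not statistically significant.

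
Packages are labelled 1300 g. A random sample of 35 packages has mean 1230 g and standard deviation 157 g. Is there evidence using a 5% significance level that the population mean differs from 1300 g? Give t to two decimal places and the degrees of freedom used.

t = -2.64, df = 34

H0: μ = 1300; H1: μ ≠ 1300 (one-sample t-test, two-sided).
t = (x̄ − μ₀)/(s/√n) = (1230 − 1300)/(157/√35) = -2.64
df = n − 1 = 34
Two-sided p-value ≈ 0.012
Since p ≈ 0.012 < α = 0.05, reject H0; the evidence is statistically significant.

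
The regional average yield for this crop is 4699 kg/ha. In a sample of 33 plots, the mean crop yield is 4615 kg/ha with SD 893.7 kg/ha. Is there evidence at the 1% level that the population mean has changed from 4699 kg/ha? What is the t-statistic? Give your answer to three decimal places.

H0: μ = 4699; H1: μ ≠ 4699 (one-sample t-test, two-sided).
t = (x̄ − μ₀)/(s/√n) = (4615 − 4699)/(893.7/√33) = -0.540
df = n − 1 = 32
Two-sided p-value ≈ 0.593
Since p ≈ 0.593 > α = 0.01, fail to reject H0; the data do not provide sufficient evidence against H0.

-0.540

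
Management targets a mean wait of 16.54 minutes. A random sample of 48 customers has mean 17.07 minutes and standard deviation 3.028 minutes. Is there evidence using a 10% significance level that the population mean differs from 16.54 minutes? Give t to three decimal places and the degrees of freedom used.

t = 1.213, df = 47

H0: μ = 16.54; H1: μ ≠ 16.54 (one-sample t-test, two-sided).
t = (x̄ − μ₀)/(s/√n) = (17.07 − 16.54)/(3.028/√48) = 1.213
df = n − 1 = 47
Two-sided p-value ≈ 0.2313
Since p ≈ 0.2313 > α = 0.1, fail to reject H0; the data do not provide sufficient evidence against H0.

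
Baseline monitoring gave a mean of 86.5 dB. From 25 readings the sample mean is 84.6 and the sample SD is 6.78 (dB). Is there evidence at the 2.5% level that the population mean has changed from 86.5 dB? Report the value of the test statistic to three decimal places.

-1.401

H0: μ = 86.5; H1: μ ≠ 86.5 (one-sample t-test, two-sided).
t = (x̄ − μ₀)/(s/√n) = (84.6 − 86.5)/(6.78/√25) = -1.401
df = n − 1 = 24
Two-sided p-value ≈ 0.1740
Since p ≈ 0.1740 > α = 0.025, fail to reject H0; the evidence is not statistically significant.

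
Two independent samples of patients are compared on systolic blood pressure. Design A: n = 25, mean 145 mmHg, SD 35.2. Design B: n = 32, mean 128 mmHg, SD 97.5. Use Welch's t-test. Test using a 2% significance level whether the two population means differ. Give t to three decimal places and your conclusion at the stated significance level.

Let group 1 = design A, group 2 = design B. H0: μ_1 = μ_2; H1: μ_1 ≠ μ_2 (Welch's two-sample t-test, two-sided).
t = (x̄_1 − x̄_2)/√(s_1²/n_1 + s_2²/n_2) = (145 − 128)/√(35.2²/25 + 97.5²/32) = 0.913
Welch–Satterthwaite df ≈ 40.74
Two-sided p-value ≈ 0.367
Since p ≈ 0.367 > α = 0.02, fail to reject H0; the data do not provide sufficient evidence against H0.

t = 0.913; fail to reject H0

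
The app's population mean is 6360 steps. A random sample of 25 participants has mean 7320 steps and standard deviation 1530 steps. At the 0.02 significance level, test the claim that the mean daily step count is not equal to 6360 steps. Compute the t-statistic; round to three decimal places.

3.137

H0: μ = 6360; H1: μ ≠ 6360 (one-sample t-test, two-sided).
t = (x̄ − μ₀)/(s/√n) = (7320 − 6360)/(1530/√25) = 3.137
df = n − 1 = 24
Two-sided p-value ≈ 0.004
Since p ≈ 0.004 < α = 0.02, reject H0; the data support H1.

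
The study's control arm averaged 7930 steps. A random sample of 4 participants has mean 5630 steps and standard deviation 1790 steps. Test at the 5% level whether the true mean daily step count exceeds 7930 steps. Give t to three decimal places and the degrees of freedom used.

H0: μ = 7930; H1: μ > 7930 (one-sample t-test, right-tailed).
t = (x̄ − μ₀)/(s/√n) = (5630 − 7930)/(1790/√4) = -2.570
df = n − 1 = 3
p-value = P(T ≥ -2.570) ≈ 0.959
Since p ≈ 0.959 > α = 0.05, fail to reject H0; the data do not provide sufficient evidence against H0.

t = -2.570, df = 3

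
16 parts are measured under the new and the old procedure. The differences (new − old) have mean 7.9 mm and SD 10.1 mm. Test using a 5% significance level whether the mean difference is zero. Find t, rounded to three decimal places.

3.129

H0: μ_d = 0; H1: μ_d ≠ 0 (paired t-test on the differences, two-sided).
t = d̄/(s_d/√n) = 7.9/(10.1/√16) = 3.129
df = n − 1 = 15
Two-sided p-value ≈ 0.007
Since p ≈ 0.007 < α = 0.05, reject H0; the data support H1.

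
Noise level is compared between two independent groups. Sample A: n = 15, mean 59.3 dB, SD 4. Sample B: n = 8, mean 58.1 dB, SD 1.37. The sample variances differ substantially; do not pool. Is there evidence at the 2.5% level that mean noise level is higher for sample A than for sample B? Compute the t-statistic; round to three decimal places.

Let group 1 = sample A, group 2 = sample B. H0: μ_1 = μ_2; H1: μ_1 > μ_2 (Welch's two-sample t-test, right-tailed).
t = (x̄_1 − x̄_2)/√(s_1²/n_1 + s_2²/n_2) = (59.3 − 58.1)/√(4²/15 + 1.37²/8) = 1.052
Welch–Satterthwaite df ≈ 19.00
p-value = P(T ≥ 1.052) ≈ 0.153
Since p ≈ 0.153 > α = 0.025, fail to reject H0; the data do not provide sufficient evidence against H0.

1.052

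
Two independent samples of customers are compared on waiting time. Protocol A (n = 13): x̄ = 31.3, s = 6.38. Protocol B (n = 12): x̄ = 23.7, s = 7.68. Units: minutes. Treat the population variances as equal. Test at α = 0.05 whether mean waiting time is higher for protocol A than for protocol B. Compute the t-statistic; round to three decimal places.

2.700

Let group 1 = protocol A, group 2 = protocol B. H0: μ_1 = μ_2; H1: μ_1 > μ_2 (two-sample pooled-variance t-test, right-tailed).
s_p² = [(13−1)·6.38² + (12−1)·7.68²]/(13+12−2) = 49.4461
t = (31.3 − 23.7)/√[49.4461·(1/13 + 1/12)] = 2.700
df = n₁ + n₂ − 2 = 23
p-value = P(T ≥ 2.700) ≈ 0.006
Since p ≈ 0.006 < α = 0.05, reject H0; the data support H1.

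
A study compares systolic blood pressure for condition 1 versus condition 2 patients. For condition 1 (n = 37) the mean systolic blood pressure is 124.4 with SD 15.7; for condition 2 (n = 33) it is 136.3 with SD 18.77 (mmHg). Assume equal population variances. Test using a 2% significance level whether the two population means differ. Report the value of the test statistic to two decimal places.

-2.89

Let group 1 = condition 1, group 2 = condition 2. H0: μ_1 = μ_2; H1: μ_1 ≠ μ_2 (two-sample pooled-variance t-test, two-sided).
s_p² = [(37−1)·15.7² + (33−1)·18.77²]/(37+33−2) = 296.289
t = (124.4 − 136.3)/√[296.289·(1/37 + 1/33)] = -2.89
df = n₁ + n₂ − 2 = 68
Two-sided p-value ≈ 0.0052
Since p ≈ 0.0052 < α = 0.02, reject H0; the data support H1.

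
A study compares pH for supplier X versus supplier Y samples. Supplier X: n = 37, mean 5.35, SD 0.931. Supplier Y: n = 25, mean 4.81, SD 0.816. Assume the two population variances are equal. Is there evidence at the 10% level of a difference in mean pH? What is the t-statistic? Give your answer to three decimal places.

Let group 1 = supplier X, group 2 = supplier Y. H0: μ_1 = μ_2; H1: μ_1 ≠ μ_2 (two-sample pooled-variance t-test, two-sided).
s_p² = [(37−1)·0.931² + (25−1)·0.816²]/(37+25−2) = 0.786399
t = (5.35 − 4.81)/√[0.786399·(1/37 + 1/25)] = 2.352
df = n₁ + n₂ − 2 = 60
Two-sided p-value ≈ 0.022
Since p ≈ 0.022 < α = 0.1, reject H0; the evidence is statistically significant.

2.352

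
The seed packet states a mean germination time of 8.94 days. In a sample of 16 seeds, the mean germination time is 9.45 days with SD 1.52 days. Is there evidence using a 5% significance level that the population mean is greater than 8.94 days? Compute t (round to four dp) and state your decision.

H0: μ = 8.94; H1: μ > 8.94 (one-sample t-test, right-tailed).
t = (x̄ − μ₀)/(s/√n) = (9.45 − 8.94)/(1.52/√16) = 1.3421
df = n − 1 = 15
p-value = P(T ≥ 1.3421) ≈ 0.0998
Since p ≈ 0.0998 > α = 0.05, fail to reject H0; the data do not provide sufficient evidence against H0.

t = 1.3421; fail to reject H0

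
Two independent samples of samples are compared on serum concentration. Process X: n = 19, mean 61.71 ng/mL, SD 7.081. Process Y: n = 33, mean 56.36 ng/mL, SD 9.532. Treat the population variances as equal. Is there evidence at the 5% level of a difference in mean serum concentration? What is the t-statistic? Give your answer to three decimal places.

Let group 1 = process X, group 2 = process Y. H0: μ_1 = μ_2; H1: μ_1 ≠ μ_2 (two-sample pooled-variance t-test, two-sided).
s_p² = [(19−1)·7.081² + (33−1)·9.532²]/(19+33−2) = 76.2004
t = (61.71 − 56.36)/√[76.2004·(1/19 + 1/33)] = 2.128
df = n₁ + n₂ − 2 = 50
Two-sided p-value ≈ 0.0383
Since p ≈ 0.0383 < α = 0.05, reject H0; the evidence is statistically significant.

2.128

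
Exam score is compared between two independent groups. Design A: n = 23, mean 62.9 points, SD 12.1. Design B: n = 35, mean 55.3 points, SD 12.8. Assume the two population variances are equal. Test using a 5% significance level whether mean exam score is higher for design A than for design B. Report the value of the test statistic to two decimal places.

Let group 1 = design A, group 2 = design B. H0: μ_1 = μ_2; H1: μ_1 > μ_2 (two-sample pooled-variance t-test, right-tailed).
s_p² = [(23−1)·12.1² + (35−1)·12.8²]/(23+35−2) = 156.993
t = (62.9 − 55.3)/√[156.993·(1/23 + 1/35)] = 2.26
df = n₁ + n₂ − 2 = 56
p-value = P(T ≥ 2.26) ≈ 0.0139
Since p ≈ 0.0139 < α = 0.05, reject H0; the data support H1.

2.26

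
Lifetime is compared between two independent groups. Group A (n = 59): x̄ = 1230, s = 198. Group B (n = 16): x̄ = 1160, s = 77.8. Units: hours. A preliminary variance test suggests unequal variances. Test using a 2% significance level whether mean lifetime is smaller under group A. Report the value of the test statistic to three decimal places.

Let group 1 = group A, group 2 = group B. H0: μ_1 = μ_2; H1: μ_1 < μ_2 (Welch's two-sample t-test, left-tailed).
t = (x̄_1 − x̄_2)/√(s_1²/n_1 + s_2²/n_2) = (1230 − 1160)/√(198²/59 + 77.8²/16) = 2.168
Welch–Satterthwaite df ≈ 63.39
p-value = P(T ≤ 2.168) ≈ 0.9830
Since p ≈ 0.9830 > α = 0.02, fail to reject H0; the data do not provide sufficient evidence against H0.

2.168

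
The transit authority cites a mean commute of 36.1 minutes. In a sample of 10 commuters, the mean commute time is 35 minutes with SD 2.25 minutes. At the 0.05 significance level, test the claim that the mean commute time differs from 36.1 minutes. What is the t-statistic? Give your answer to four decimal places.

H0: μ = 36.1; H1: μ ≠ 36.1 (one-sample t-test, two-sided).
t = (x̄ − μ₀)/(s/√n) = (35 − 36.1)/(2.25/√10) = -1.5460
df = n − 1 = 9
Two-sided p-value ≈ 0.157
Since p ≈ 0.157 > α = 0.05, fail to reject H0; the data do not provide sufficient evidence against H0.

-1.5460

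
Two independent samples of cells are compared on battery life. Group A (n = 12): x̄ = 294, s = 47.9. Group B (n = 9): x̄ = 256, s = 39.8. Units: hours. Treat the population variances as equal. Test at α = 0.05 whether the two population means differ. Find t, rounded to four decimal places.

Let group 1 = group A, group 2 = group B. H0: μ_1 = μ_2; H1: μ_1 ≠ μ_2 (two-sample pooled-variance t-test, two-sided).
s_p² = [(12−1)·47.9² + (9−1)·39.8²]/(12+9−2) = 1995.31
t = (294 − 256)/√[1995.31·(1/12 + 1/9)] = 1.9292
df = n₁ + n₂ − 2 = 19
Two-sided p-value ≈ 0.0688
Since p ≈ 0.0688 > α = 0.05, fail to reject H0; the data do not provide sufficient evidence against H0.

1.9292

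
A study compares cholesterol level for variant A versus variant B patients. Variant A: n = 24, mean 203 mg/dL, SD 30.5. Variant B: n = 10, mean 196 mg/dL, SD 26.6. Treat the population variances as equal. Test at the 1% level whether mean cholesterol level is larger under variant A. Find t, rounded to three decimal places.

Let group 1 = variant A, group 2 = variant B. H0: μ_1 = μ_2; H1: μ_1 > μ_2 (two-sample pooled-variance t-test, right-tailed).
s_p² = [(24−1)·30.5² + (10−1)·26.6²]/(24+10−2) = 867.618
t = (203 − 196)/√[867.618·(1/24 + 1/10)] = 0.631
df = n₁ + n₂ − 2 = 32
p-value = P(T ≥ 0.631) ≈ 0.2661
Since p ≈ 0.2661 > α = 0.01, fail to reject H0; the evidence is not statistically significant.

0.631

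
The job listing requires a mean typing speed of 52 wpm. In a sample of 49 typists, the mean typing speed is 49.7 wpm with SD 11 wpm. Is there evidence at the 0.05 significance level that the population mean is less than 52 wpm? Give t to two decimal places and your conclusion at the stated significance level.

H0: μ = 52; H1: μ < 52 (one-sample t-test, left-tailed).
t = (x̄ − μ₀)/(s/√n) = (49.7 − 52)/(11/√49) = -1.46
df = n − 1 = 48
p-value = P(T ≤ -1.46) ≈ 0.0749
Since p ≈ 0.0749 > α = 0.05, fail to reject H0; the data do not provide sufficient evidence against H0.

t = -1.46; fail to reject H0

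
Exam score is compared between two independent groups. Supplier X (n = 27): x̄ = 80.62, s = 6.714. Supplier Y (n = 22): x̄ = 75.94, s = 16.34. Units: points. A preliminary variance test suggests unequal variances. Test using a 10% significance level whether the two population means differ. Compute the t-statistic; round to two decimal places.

1.26

Let group 1 = supplier X, group 2 = supplier Y. H0: μ_1 = μ_2; H1: μ_1 ≠ μ_2 (Welch's two-sample t-test, two-sided).
t = (x̄_1 − x̄_2)/√(s_1²/n_1 + s_2²/n_2) = (80.62 − 75.94)/√(6.714²/27 + 16.34²/22) = 1.26
Welch–Satterthwaite df ≈ 26.77
Two-sided p-value ≈ 0.2187
Since p ≈ 0.2187 > α = 0.1, fail to reject H0; the evidence is not statistically significant.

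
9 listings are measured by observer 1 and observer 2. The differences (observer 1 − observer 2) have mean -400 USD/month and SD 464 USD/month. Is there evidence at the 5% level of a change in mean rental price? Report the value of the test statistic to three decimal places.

H0: μ_d = 0; H1: μ_d ≠ 0 (paired t-test on the differences, two-sided).
t = d̄/(s_d/√n) = -400/(464/√9) = -2.586
df = n − 1 = 8
Two-sided p-value ≈ 0.0323
Since p ≈ 0.0323 < α = 0.05, reject H0; the evidence is statistically significant.

-2.586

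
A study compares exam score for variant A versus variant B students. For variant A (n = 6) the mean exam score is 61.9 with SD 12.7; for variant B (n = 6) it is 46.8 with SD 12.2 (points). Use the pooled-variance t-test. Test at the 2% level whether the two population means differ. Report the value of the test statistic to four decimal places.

2.1003

Let group 1 = variant A, group 2 = variant B. H0: μ_1 = μ_2; H1: μ_1 ≠ μ_2 (two-sample pooled-variance t-test, two-sided).
s_p² = [(6−1)·12.7² + (6−1)·12.2²]/(6+6−2) = 155.065
t = (61.9 − 46.8)/√[155.065·(1/6 + 1/6)] = 2.1003
df = n₁ + n₂ − 2 = 10
Two-sided p-value ≈ 0.0620
Since p ≈ 0.0620 > α = 0.02, fail to reject H0; the data do not provide sufficient evidence against H0.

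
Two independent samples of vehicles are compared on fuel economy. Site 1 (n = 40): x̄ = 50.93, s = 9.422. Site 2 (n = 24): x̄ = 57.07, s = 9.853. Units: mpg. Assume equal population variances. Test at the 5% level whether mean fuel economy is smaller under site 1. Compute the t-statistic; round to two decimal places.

-2.48

Let group 1 = site 1, group 2 = site 2. H0: μ_1 = μ_2; H1: μ_1 < μ_2 (two-sample pooled-variance t-test, left-tailed).
s_p² = [(40−1)·9.422² + (24−1)·9.853²]/(40+24−2) = 91.8559
t = (50.93 − 57.07)/√[91.8559·(1/40 + 1/24)] = -2.48
df = n₁ + n₂ − 2 = 62
p-value = P(T ≤ -2.48) ≈ 0.0079
Since p ≈ 0.0079 < α = 0.05, reject H0; the evidence is statistically significant.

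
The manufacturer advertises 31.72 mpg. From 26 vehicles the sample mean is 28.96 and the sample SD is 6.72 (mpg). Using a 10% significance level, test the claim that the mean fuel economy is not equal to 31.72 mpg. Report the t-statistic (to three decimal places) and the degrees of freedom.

t = -2.094, df = 25

H0: μ = 31.72; H1: μ ≠ 31.72 (one-sample t-test, two-sided).
t = (x̄ − μ₀)/(s/√n) = (28.96 − 31.72)/(6.72/√26) = -2.094
df = n − 1 = 25
Two-sided p-value ≈ 0.0465
Since p ≈ 0.0465 < α = 0.1, reject H0; the data support H1.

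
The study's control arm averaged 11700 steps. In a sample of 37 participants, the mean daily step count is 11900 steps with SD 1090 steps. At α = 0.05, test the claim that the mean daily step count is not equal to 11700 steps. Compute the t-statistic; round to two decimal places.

H0: μ = 11700; H1: μ ≠ 11700 (one-sample t-test, two-sided).
t = (x̄ − μ₀)/(s/√n) = (11900 − 11700)/(1090/√37) = 1.12
df = n − 1 = 36
Two-sided p-value ≈ 0.2718
Since p ≈ 0.2718 > α = 0.05, fail to reject H0; the data do not provide sufficient evidence against H0.

1.12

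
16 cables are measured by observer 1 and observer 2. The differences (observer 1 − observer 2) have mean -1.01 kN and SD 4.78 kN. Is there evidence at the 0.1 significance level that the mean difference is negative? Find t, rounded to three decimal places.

-0.845

H0: μ_d = 0; H1: μ_d < 0 (paired t-test on the differences, left-tailed).
t = d̄/(s_d/√n) = -1.01/(4.78/√16) = -0.845
df = n − 1 = 15
p-value = P(T ≤ -0.845) ≈ 0.206
Since p ≈ 0.206 > α = 0.1, fail to reject H0; the data do not provide sufficient evidence against H0.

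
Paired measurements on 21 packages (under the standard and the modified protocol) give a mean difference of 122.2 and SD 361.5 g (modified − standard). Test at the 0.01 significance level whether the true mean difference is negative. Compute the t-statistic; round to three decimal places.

1.549

H0: μ_d = 0; H1: μ_d < 0 (paired t-test on the differences, left-tailed).
t = d̄/(s_d/√n) = 122.2/(361.5/√21) = 1.549
df = n − 1 = 20
p-value = P(T ≤ 1.549) ≈ 0.931
Since p ≈ 0.931 > α = 0.01, fail to reject H0; the data do not provide sufficient evidence against H0.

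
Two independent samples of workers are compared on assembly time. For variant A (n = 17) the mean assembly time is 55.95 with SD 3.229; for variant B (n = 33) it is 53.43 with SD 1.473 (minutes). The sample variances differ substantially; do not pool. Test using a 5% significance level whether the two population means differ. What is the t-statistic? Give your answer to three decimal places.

3.058

Let group 1 = variant A, group 2 = variant B. H0: μ_1 = μ_2; H1: μ_1 ≠ μ_2 (Welch's two-sample t-test, two-sided).
t = (x̄_1 − x̄_2)/√(s_1²/n_1 + s_2²/n_2) = (55.95 − 53.43)/√(3.229²/17 + 1.473²/33) = 3.058
Welch–Satterthwaite df ≈ 19.50
Two-sided p-value ≈ 0.0063
Since p ≈ 0.0063 < α = 0.05, reject H0; the evidence is statistically significant.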